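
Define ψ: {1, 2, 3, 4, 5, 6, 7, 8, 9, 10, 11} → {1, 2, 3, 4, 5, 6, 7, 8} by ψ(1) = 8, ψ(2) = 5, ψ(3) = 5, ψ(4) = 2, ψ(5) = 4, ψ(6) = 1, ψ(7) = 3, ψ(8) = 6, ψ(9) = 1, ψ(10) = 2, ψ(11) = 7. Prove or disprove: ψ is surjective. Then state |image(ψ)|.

Every element of the codomain has a preimage: 1 = ψ(6), 2 = ψ(4), 3 = ψ(7), 4 = ψ(5), 5 = ψ(2), 6 = ψ(8), 7 = ψ(11), 8 = ψ(1).
Thus ψ is surjective.
The image of ψ is {1, 2, 3, 4, 5, 6, 7, 8}, which has 8 elements.

8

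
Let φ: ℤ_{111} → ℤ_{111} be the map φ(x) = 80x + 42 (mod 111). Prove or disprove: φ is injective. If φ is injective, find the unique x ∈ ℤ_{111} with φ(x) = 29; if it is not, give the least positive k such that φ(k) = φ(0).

Recall: φ is injective when φ(s) = φ(t) forces s = t.
If φ(s) = φ(t), then 80s ≡ 80t (mod 111). Because gcd(80, 111) = 1, we may cancel 80 to get s ≡ t (mod 111).
Therefore φ is injective.
We now compute 80⁻¹ mod 111 explicitly. Euclid's algorithm: 111 = 1·80 + 31, 80 = 2·31 + 18, 31 = 1·18 + 13, 18 = 1·13 + 5, 13 = 2·5 + 3, 5 = 1·3 + 2, 3 = 1·2 + 1; back-substituting gives 1 = 68·80 − 49·111, so 80⁻¹ ≡ 68 (mod 111).
Since φ is injective, we compute φ⁻¹(29): solve 80x + 42 ≡ 29 (mod 111), i.e. 80x ≡ 98 (mod 111).
Multiplying by 80⁻¹ = 68 gives x ≡ 68·98 = 6664 = 60·111 + 4 ≡ 4 (mod 111).
Check: φ(4) = 80·4 + 42 = 362 = 3·111 + 29 ≡ 29 (mod 111).

4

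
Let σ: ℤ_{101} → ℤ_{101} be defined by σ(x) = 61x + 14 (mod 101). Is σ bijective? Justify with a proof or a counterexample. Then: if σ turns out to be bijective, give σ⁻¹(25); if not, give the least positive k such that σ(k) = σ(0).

78

If σ(a) = σ(b), then 61a ≡ 61b (mod 101). Because gcd(61, 101) = 1, we may cancel 61 to get a ≡ b (mod 101).
We now compute 61⁻¹ mod 101 explicitly. Euclid's algorithm: 101 = 1·61 + 40, 61 = 1·40 + 21, 40 = 1·21 + 19, 21 = 1·19 + 2, 19 = 9·2 + 1; back-substituting gives 1 = 53·61 − 32·101, so 61⁻¹ ≡ 53 (mod 101).
Then y ↦ 53(y − 14) is a two-sided inverse to σ, so every y ∈ ℤ_{101} has a preimage.
Hence σ is bijective.
Since σ is bijective, we compute σ⁻¹(25): solve 61x + 14 ≡ 25 (mod 101), i.e. 61x ≡ 11 (mod 101).
Multiplying by 61⁻¹ = 53 gives x ≡ 53·11 = 583 = 5·101 + 78 ≡ 78 (mod 101).
Check: σ(78) = 61·78 + 14 = 4772 = 47·101 + 25 ≡ 25 (mod 101).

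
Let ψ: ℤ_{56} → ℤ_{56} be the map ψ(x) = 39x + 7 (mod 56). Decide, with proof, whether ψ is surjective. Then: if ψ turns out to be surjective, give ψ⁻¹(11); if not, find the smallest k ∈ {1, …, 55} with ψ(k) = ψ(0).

Since gcd(39, 56) = 1, 39 is invertible modulo 56. Euclid's algorithm: 56 = 1·39 + 17, 39 = 2·17 + 5, 17 = 3·5 + 2, 5 = 2·2 + 1; back-substituting gives 1 = 23·39 − 16·56, so 39⁻¹ ≡ 23 (mod 56).
For any y ∈ ℤ_{56}, x = 23(y − 7) mod 56 satisfies ψ(x) = 39·23(y − 7) + 7 ≡ y (since 39·23 ≡ 1 mod 56). So every y has a preimage.
So ψ is surjective.
Since ψ is surjective, we find ψ⁻¹(11): we need 39x ≡ 11 − 7 ≡ 4 (mod 56). Using 39⁻¹ = 23: x ≡ 23·4 = 92 = 1·56 + 36, so x = 36.
Check: ψ(36) = 39·36 + 7 = 1411 = 25·56 + 11 ≡ 11 (mod 56).

36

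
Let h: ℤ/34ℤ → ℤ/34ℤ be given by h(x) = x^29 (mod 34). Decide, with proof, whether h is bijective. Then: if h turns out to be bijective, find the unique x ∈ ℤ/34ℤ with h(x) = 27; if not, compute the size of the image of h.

Computing x^29 mod 34 for each x (by repeated squaring, reducing mod 34 at every step), the values h(0), h(1), …, h(33) are: 0, 1, 32, 29, 4, 3, 10, 23, 26, 25, 28, 7, 14, 13, 22, 19, 16, 17, 18, 15, 12, 21, 20, 27, 6, 9, 8, 11, 24, 31, 30, 5, 2, 33.
Every element of ℤ/34ℤ appears exactly once in this list, so h is a bijection, and in particular bijective.
Since h is bijective, we read off the preimage of 27 from the same table: h(23) = 27, so h⁻¹(27) = 23.

23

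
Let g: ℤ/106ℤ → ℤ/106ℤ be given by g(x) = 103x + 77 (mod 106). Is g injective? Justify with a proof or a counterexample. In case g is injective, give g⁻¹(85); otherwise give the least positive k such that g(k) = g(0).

If g(s) = g(t), then 103s ≡ 103t (mod 106). Because gcd(103, 106) = 1, we may cancel 103 to get s ≡ t (mod 106).
Therefore g is injective.
We now compute 103⁻¹ mod 106 explicitly. Euclid's algorithm: 106 = 1·103 + 3, 103 = 34·3 + 1; back-substituting gives 1 = 35·103 − 34·106, so 103⁻¹ ≡ 35 (mod 106).
Since g is injective, we find g⁻¹(85): we need 103x ≡ 85 − 77 ≡ 8 (mod 106). Using 103⁻¹ = 35: x ≡ 35·8 = 280 = 2·106 + 68, so x = 68.
Check: g(68) = 103·68 + 77 = 7081 = 66·106 + 85 ≡ 85 (mod 106).

68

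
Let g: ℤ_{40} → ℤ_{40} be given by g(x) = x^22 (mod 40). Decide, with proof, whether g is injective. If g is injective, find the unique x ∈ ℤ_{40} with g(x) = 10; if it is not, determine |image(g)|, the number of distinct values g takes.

g(4): Repeated squaring mod 40: 4^1 ≡ 4, 4^2 ≡ 4² = 16, 4^4 ≡ 16² = 256 ≡ 16, 4^8 ≡ 16² = 256 ≡ 16, 4^16 ≡ 16² = 256 ≡ 16. Since 22 = 16 + 4 + 2, 4^22 ≡ 16·16·16: 16·16 = 256 ≡ 16, then 16·16 = 256 ≡ 16. So 4^22 ≡ 16 (mod 40).
g(6): Repeated squaring mod 40: 6^1 ≡ 6, 6^2 ≡ 6² = 36, 6^4 ≡ 36² = 1296 ≡ 16, 6^8 ≡ 16² = 256 ≡ 16, 6^16 ≡ 16² = 256 ≡ 16. Since 22 = 16 + 4 + 2, 6^22 ≡ 16·16·36: 16·16 = 256 ≡ 16, then 16·36 = 576 ≡ 16. So 6^22 ≡ 16 (mod 40).
So g(4) = g(6) = 16 while 4 ≠ 6, so g is not injective.
Since g is not injective, we determine |image(g)|. Computing x^22 mod 40 for each x (by repeated squaring, reducing mod 40 at every step), the values g(0), g(1), …, g(39) are: 0, 1, 24, 9, 16, 25, 16, 9, 24, 1, 0, 1, 24, 9, 16, 25, 16, 9, 24, 1, 0, 1, 24, 9, 16, 25, 16, 9, 24, 1, 0, 1, 24, 9, 16, 25, 16, 9, 24, 1.
The distinct values are {0, 1, 9, 16, 24, 25}; there are 6 of them.

6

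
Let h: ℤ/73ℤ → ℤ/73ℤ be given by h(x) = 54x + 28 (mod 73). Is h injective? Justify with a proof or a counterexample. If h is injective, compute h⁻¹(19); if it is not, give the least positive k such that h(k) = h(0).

Suppose h(a) = h(b) in ℤ/73ℤ. Then 54a + 28 ≡ 54b + 28 (mod 73), hence 54(a − b) ≡ 0 (mod 73).
Since gcd(54, 73) = 1, 54 is invertible modulo 73, therefore a − b ≡ 0 (mod 73), i.e. a = b.
Thus h is injective.
We now compute 54⁻¹ mod 73 explicitly. Euclid's algorithm: 73 = 1·54 + 19, 54 = 2·19 + 16, 19 = 1·16 + 3, 16 = 5·3 + 1; back-substituting gives 1 = 23·54 − 17·73, so 54⁻¹ ≡ 23 (mod 73).
Since h is injective, we find h⁻¹(19): we need 54x ≡ 19 − 28 ≡ 64 (mod 73). Using 54⁻¹ = 23: x ≡ 23·64 = 1472 = 20·73 + 12, so x = 12.
Check: h(12) = 54·12 + 28 = 676 = 9·73 + 19 ≡ 19 (mod 73).

12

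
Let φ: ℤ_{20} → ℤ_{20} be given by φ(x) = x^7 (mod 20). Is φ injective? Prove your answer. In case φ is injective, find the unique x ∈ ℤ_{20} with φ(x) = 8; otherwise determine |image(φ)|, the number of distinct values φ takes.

15

φ(0) = 0^7 = 0.
φ(10): Repeated squaring mod 20: 10^1 ≡ 10, 10^2 ≡ 10² = 100 ≡ 0, 10^4 ≡ 0² = 0. Since 7 = 4 + 2 + 1, 10^7 ≡ 0·0·10: 0·0 = 0, then 0·10 = 0. So 10^7 ≡ 0 (mod 20).
So φ(0) = φ(10) = 0 while 0 ≠ 10, hence φ is not injective.
Since φ is not injective, we determine |image(φ)|. Computing x^7 mod 20 for each x (by repeated squaring, reducing mod 20 at every step), the values φ(0), φ(1), …, φ(19) are: 0, 1, 8, 7, 4, 5, 16, 3, 12, 9, 0, 11, 8, 17, 4, 15, 16, 13, 12, 19.
The distinct values are {0, 1, 3, 4, 5, 7, 8, 9, 11, 12, 13, 15, 16, 17, 19}; there are 15 of them.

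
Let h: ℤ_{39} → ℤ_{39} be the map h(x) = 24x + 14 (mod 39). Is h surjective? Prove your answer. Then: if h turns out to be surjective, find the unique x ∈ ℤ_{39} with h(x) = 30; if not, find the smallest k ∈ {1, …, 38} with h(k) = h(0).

Since gcd(24, 39) = 3, we have 24x ≡ 0 (mod 3) for all x, so h(x) ≡ 2 (mod 3).
But 0 ≢ 2 (mod 3), so 0 ∈ ℤ_{39} has no preimage. Therefore h is not surjective.
Since h is not surjective, we find the least positive k with h(k) = h(0): this means 24k ≡ 0 (mod 39), i.e. 39 ∣ 24k. Since gcd(24, 39) = 3, dividing through by 3 this holds exactly when 13 ∣ 8k, and as gcd(8, 13) = 1, exactly when 13 ∣ k.
The smallest positive such k is 13.

13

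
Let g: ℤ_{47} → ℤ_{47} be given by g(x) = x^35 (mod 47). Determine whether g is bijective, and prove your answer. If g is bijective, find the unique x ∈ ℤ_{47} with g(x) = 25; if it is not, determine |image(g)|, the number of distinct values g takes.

Since 47 is prime, the nonzero elements of ℤ_{47} form a cyclic group of order 46.
As gcd(35, 46) = 1, raising to the 35th power is a bijection on this group: if x_1^35 ≡ x_2^35 then (x_1x_2^{−1})^35 = 1, and the only element of order dividing gcd(35, 46) = 1 is 1, so x_1 = x_2.
With g(0) = 0 this makes g injective on all of ℤ_{47}, hence bijective (finite equal-size domain and codomain). In particular g is bijective.
Since g is bijective, we find the preimage of 25. The inverse of x ↦ x^35 on (ℤ_{47})^× is x ↦ x^25, because 35·25 = 875 = 19·46 + 1 ≡ 1 (mod 46) and x^{46} = 1 for x ≠ 0 (Fermat). So g⁻¹(25) = 25^25 mod 47.
Repeated squaring mod 47: 25^1 ≡ 25, 25^2 ≡ 25² = 625 ≡ 14, 25^4 ≡ 14² = 196 ≡ 8, 25^8 ≡ 8² = 64 ≡ 17, 25^16 ≡ 17² = 289 ≡ 7. Since 25 = 16 + 8 + 1, 25^25 ≡ 7·17·25: 7·17 = 119 ≡ 25, then 25·25 = 625 ≡ 14. So 25^25 ≡ 14 (mod 47).
Hence g⁻¹(25) = 14.

14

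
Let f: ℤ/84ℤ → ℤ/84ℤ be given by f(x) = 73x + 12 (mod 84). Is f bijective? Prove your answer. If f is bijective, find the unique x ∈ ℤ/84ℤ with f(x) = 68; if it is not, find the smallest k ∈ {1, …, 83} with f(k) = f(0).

By definition, f is injective if f(a) = f(b) implies a = b.
If f(a) = f(b), then 73a ≡ 73b (mod 84). Because gcd(73, 84) = 1, we may cancel 73 to get a ≡ b (mod 84).
We now compute 73⁻¹ mod 84 explicitly. Euclid's algorithm: 84 = 1·73 + 11, 73 = 6·11 + 7, 11 = 1·7 + 4, 7 = 1·4 + 3, 4 = 1·3 + 1; back-substituting gives 1 = 61·73 − 53·84, so 73⁻¹ ≡ 61 (mod 84).
Then y ↦ 61(y − 12) is a two-sided inverse to f, so every y ∈ ℤ/84ℤ has a preimage.
Therefore f is bijective.
Since f is bijective, we find f⁻¹(68): we need 73x ≡ 68 − 12 ≡ 56 (mod 84). Using 73⁻¹ = 61: x ≡ 61·56 = 3416 = 40·84 + 56, so x = 56.
Check: f(56) = 73·56 + 12 = 4100 = 48·84 + 68 ≡ 68 (mod 84).

56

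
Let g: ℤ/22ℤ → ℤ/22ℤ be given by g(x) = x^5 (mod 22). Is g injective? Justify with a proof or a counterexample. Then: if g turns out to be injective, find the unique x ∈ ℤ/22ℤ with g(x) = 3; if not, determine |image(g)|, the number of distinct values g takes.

6

g(1) = 1^5 = 1.
g(3): Repeated squaring mod 22: 3^1 ≡ 3, 3^2 ≡ 3² = 9, 3^4 ≡ 9² = 81 ≡ 15. Since 5 = 4 + 1, 3^5 ≡ 15·3: 15·3 = 45 ≡ 1. So 3^5 ≡ 1 (mod 22).
So g(1) = g(3) = 1 while 1 ≠ 3, thus g is not injective.
Since g is not injective, we determine |image(g)|. Computing x^5 mod 22 for each x (by repeated squaring, reducing mod 22 at every step), the values g(0), g(1), …, g(21) are: 0, 1, 10, 1, 12, 1, 10, 21, 10, 1, 10, 11, 12, 21, 12, 1, 12, 21, 10, 21, 12, 21.
The distinct values are {0, 1, 10, 11, 12, 21}; there are 6 of them.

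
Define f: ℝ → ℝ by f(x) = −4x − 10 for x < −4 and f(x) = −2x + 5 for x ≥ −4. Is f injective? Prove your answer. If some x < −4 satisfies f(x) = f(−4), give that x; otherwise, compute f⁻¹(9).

-23/4

Both pieces are strictly decreasing (slopes −4 and −2), so each is injective on its own interval.
The left piece maps (−∞, −4) onto (6, ∞); the right piece maps [−4, ∞) onto (−∞, 13].
These images overlap. In particular f(−4) = 13 (right piece), and solving −4x − 10 = 13 on the left piece gives x = −23/4 < −4.
So f(−23/4) = f(−4) with −23/4 ≠ −4, and f is not injective. This x = −23/4 is the requested value below −4.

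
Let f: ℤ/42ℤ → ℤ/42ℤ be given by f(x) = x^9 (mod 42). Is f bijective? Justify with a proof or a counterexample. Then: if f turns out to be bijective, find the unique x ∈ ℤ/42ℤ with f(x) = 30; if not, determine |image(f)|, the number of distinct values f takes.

f(2): Repeated squaring mod 42: 2^1 ≡ 2, 2^2 ≡ 2² = 4, 2^4 ≡ 4² = 16, 2^8 ≡ 16² = 256 ≡ 4. Since 9 = 8 + 1, 2^9 ≡ 4·2: 4·2 = 8. So 2^9 ≡ 8 (mod 42).
f(8): Repeated squaring mod 42: 8^1 ≡ 8, 8^2 ≡ 8² = 64 ≡ 22, 8^4 ≡ 22² = 484 ≡ 22, 8^8 ≡ 22² = 484 ≡ 22. Since 9 = 8 + 1, 8^9 ≡ 22·8: 22·8 = 176 ≡ 8. So 8^9 ≡ 8 (mod 42).
So f(2) = f(8) = 8 while 2 ≠ 8, therefore f is not injective, hence not bijective.
Since f is not bijective, we determine |image(f)|. Computing x^9 mod 42 for each x (by repeated squaring, reducing mod 42 at every step), the values f(0), f(1), …, f(41) are: 0, 1, 8, 27, 22, 41, 6, 7, 8, 15, 34, 29, 6, 13, 14, 15, 22, 41, 36, 13, 20, 21, 22, 29, 6, 1, 20, 27, 28, 29, 36, 13, 8, 27, 34, 35, 36, 1, 20, 15, 34, 41.
The distinct values are {0, 1, 6, 7, 8, 13, 14, 15, 20, 21, 22, 27, 28, 29, 34, 35, 36, 41}; there are 18 of them.

18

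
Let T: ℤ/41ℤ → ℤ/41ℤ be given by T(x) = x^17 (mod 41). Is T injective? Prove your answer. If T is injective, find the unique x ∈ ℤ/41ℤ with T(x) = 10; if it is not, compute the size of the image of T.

16

Since 41 is prime, the nonzero elements of ℤ/41ℤ form a cyclic group of order 40.
As gcd(17, 40) = 1, raising to the 17th power is a bijection on this group: if u^17 ≡ v^17 then (uv^{−1})^17 = 1, and the only element of order dividing gcd(17, 40) = 1 is 1, so u = v.
With T(0) = 0 this makes T injective on all of ℤ/41ℤ, hence bijective (finite equal-size domain and codomain). In particular T is injective.
Since T is injective, we find the preimage of 10. The inverse of x ↦ x^17 on (ℤ/41ℤ)^× is x ↦ x^33, because 17·33 = 561 = 14·40 + 1 ≡ 1 (mod 40) and x^{40} = 1 for x ≠ 0 (Fermat). So T⁻¹(10) = 10^33 mod 41.
Repeated squaring mod 41: 10^1 ≡ 10, 10^2 ≡ 10² = 100 ≡ 18, 10^4 ≡ 18² = 324 ≡ 37, 10^8 ≡ 37² = 1369 ≡ 16, 10^16 ≡ 16² = 256 ≡ 10, 10^32 ≡ 10² = 100 ≡ 18. Since 33 = 32 + 1, 10^33 ≡ 18·10: 18·10 = 180 ≡ 16. So 10^33 ≡ 16 (mod 41).
Hence T⁻¹(10) = 16.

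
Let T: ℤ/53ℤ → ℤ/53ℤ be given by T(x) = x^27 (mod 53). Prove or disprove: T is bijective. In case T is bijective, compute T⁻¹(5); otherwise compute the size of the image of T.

48

Since 53 is prime, the nonzero elements of ℤ/53ℤ form a cyclic group of order 52.
As gcd(27, 52) = 1, raising to the 27th power is a bijection on this group: if s^27 ≡ t^27 then (st^{−1})^27 = 1, and the only element of order dividing gcd(27, 52) = 1 is 1, so s = t.
With T(0) = 0 this makes T injective on all of ℤ/53ℤ, hence bijective (finite equal-size domain and codomain). In particular T is bijective.
Since T is bijective, we find the preimage of 5. The inverse of x ↦ x^27 on (ℤ/53ℤ)^× is x ↦ x^27, because 27·27 = 729 = 14·52 + 1 ≡ 1 (mod 52) and x^{52} = 1 for x ≠ 0 (Fermat). So T⁻¹(5) = 5^27 mod 53.
Repeated squaring mod 53: 5^1 ≡ 5, 5^2 ≡ 5² = 25, 5^4 ≡ 25² = 625 ≡ 42, 5^8 ≡ 42² = 1764 ≡ 15, 5^16 ≡ 15² = 225 ≡ 13. Since 27 = 16 + 8 + 2 + 1, 5^27 ≡ 13·15·25·5: 13·15 = 195 ≡ 36, then 36·25 = 900 ≡ 52, then 52·5 = 260 ≡ 48. So 5^27 ≡ 48 (mod 53).
Hence T⁻¹(5) = 48.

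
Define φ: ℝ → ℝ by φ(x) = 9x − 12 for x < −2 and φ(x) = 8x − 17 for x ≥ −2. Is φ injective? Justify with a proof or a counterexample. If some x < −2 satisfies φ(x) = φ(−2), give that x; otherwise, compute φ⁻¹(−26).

Both pieces are strictly increasing (slopes 9 and 8), so each is injective on its own interval.
The left piece maps (−∞, −2) onto (−∞, −30); the right piece maps [−2, ∞) onto [−33, ∞).
These images overlap. In particular φ(−2) = −33 (right piece), and solving 9x − 12 = −33 on the left piece gives x = −7/3 < −2.
So φ(−7/3) = φ(−2) with −7/3 ≠ −2, and φ is not injective. This x = −7/3 is the requested value below −2.

-7/3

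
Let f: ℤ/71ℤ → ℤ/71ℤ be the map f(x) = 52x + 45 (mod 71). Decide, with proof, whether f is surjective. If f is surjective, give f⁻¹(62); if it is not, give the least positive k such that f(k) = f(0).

29

Since gcd(52, 71) = 1, 52 is invertible modulo 71. Euclid's algorithm: 71 = 1·52 + 19, 52 = 2·19 + 14, 19 = 1·14 + 5, 14 = 2·5 + 4, 5 = 1·4 + 1; back-substituting gives 1 = 56·52 − 41·71, so 52⁻¹ ≡ 56 (mod 71).
Then y ↦ 56(y − 45) is a two-sided inverse to f, so every y ∈ ℤ/71ℤ has a preimage.
Therefore f is surjective.
Since f is surjective, we find f⁻¹(62): we need 52x ≡ 62 − 45 ≡ 17 (mod 71). Using 52⁻¹ = 56: x ≡ 56·17 = 952 = 13·71 + 29, so x = 29.
Check: f(29) = 52·29 + 45 = 1553 = 21·71 + 62 ≡ 62 (mod 71).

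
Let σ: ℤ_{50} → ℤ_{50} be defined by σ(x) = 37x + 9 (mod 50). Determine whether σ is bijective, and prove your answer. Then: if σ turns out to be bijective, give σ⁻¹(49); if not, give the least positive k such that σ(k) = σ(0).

20

Suppose σ(s) = σ(t) in ℤ_{50}. Then 37s + 9 ≡ 37t + 9 (mod 50), thus 37(s − t) ≡ 0 (mod 50).
Since gcd(37, 50) = 1, 37 is invertible modulo 50, hence s − t ≡ 0 (mod 50), i.e. s = t.
We now compute 37⁻¹ mod 50 explicitly. Euclid's algorithm: 50 = 1·37 + 13, 37 = 2·13 + 11, 13 = 1·11 + 2, 11 = 5·2 + 1; back-substituting gives 1 = 23·37 − 17·50, so 37⁻¹ ≡ 23 (mod 50).
Then y ↦ 23(y − 9) is a two-sided inverse to σ, so every y ∈ ℤ_{50} has a preimage.
Thus σ is bijective.
Since σ is bijective, we find σ⁻¹(49): we need 37x ≡ 49 − 9 ≡ 40 (mod 50). Using 37⁻¹ = 23: x ≡ 23·40 = 920 = 18·50 + 20, so x = 20.
Check: σ(20) = 37·20 + 9 = 749 = 14·50 + 49 ≡ 49 (mod 50).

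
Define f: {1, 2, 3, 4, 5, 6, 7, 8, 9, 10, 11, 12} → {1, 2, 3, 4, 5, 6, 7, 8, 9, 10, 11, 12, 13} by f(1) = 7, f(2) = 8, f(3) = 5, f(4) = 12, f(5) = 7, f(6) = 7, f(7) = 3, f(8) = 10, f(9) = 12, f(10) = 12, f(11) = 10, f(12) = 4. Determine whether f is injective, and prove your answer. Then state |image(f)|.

f(1) = 7 = f(5) with 1 ≠ 5, so f is not injective.
The image of f is {3, 4, 5, 7, 8, 10, 12}, which has 7 elements.

7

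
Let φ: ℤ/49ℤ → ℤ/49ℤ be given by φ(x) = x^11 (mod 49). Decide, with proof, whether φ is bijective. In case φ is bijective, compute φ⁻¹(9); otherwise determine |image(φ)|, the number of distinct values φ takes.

φ(0) = 0^11 = 0.
φ(7): Repeated squaring mod 49: 7^1 ≡ 7, 7^2 ≡ 7² = 49 ≡ 0, 7^4 ≡ 0² = 0, 7^8 ≡ 0² = 0. Since 11 = 8 + 2 + 1, 7^11 ≡ 0·0·7: 0·0 = 0, then 0·7 = 0. So 7^11 ≡ 0 (mod 49).
So φ(0) = φ(7) = 0 while 0 ≠ 7, so φ is not injective, hence not bijective.
Since φ is not bijective, we determine |image(φ)|. Computing x^11 mod 49 for each x (by repeated squaring, reducing mod 49 at every step), the values φ(0), φ(1), …, φ(48) are: 0, 1, 39, 12, 2, 17, 27, 0, 29, 46, 26, 16, 24, 6, 0, 8, 4, 40, 30, 31, 34, 0, 36, 11, 5, 44, 38, 13, 0, 15, 18, 19, 9, 45, 41, 0, 43, 25, 33, 23, 3, 20, 0, 22, 32, 47, 37, 10, 48.
The distinct values are {0, 1, 2, 3, 4, 5, 6, 8, 9, 10, 11, 12, 13, 15, 16, 17, 18, 19, 20, 22, 23, 24, 25, 26, 27, 29, 30, 31, 32, 33, 34, 36, 37, 38, 39, 40, 41, 43, 44, 45, 46, 47, 48}; there are 43 of them.

43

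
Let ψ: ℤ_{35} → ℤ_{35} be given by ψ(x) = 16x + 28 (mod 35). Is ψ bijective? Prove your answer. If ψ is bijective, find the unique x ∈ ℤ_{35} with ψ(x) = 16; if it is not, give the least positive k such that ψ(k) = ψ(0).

8

By definition, injectivity means: for all u, v in the domain, ψ(u) = ψ(v) implies u = v.
Suppose ψ(u) = ψ(v) in ℤ_{35}. Then 16u + 28 ≡ 16v + 28 (mod 35), thus 16(u − v) ≡ 0 (mod 35).
Since gcd(16, 35) = 1, 16 is invertible modulo 35, therefore u − v ≡ 0 (mod 35), i.e. u = v.
We now compute 16⁻¹ mod 35 explicitly. Euclid's algorithm: 35 = 2·16 + 3, 16 = 5·3 + 1; back-substituting gives 1 = 11·16 − 5·35, so 16⁻¹ ≡ 11 (mod 35).
For any y ∈ ℤ_{35}, x = 11(y − 28) mod 35 satisfies ψ(x) = 16·11(y − 28) + 28 ≡ y (since 16·11 ≡ 1 mod 35). So every y has a preimage.
Thus ψ is bijective.
Since ψ is bijective, we compute ψ⁻¹(16): solve 16x + 28 ≡ 16 (mod 35), i.e. 16x ≡ 23 (mod 35).
Multiplying by 16⁻¹ = 11 gives x ≡ 11·23 = 253 = 7·35 + 8 ≡ 8 (mod 35).
Check: ψ(8) = 16·8 + 28 = 156 = 4·35 + 16 ≡ 16 (mod 35).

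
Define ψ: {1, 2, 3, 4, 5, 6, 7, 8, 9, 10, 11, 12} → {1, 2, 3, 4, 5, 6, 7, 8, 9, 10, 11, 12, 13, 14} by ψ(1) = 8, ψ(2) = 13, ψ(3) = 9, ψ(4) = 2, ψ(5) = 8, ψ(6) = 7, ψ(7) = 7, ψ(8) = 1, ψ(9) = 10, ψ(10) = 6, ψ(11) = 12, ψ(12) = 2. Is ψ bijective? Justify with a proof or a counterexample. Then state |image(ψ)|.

9

ψ(1) = 8 = ψ(5) with 1 ≠ 5, so ψ is not injective, hence not bijective.
The image of ψ is {1, 2, 6, 7, 8, 9, 10, 12, 13}, which has 9 elements.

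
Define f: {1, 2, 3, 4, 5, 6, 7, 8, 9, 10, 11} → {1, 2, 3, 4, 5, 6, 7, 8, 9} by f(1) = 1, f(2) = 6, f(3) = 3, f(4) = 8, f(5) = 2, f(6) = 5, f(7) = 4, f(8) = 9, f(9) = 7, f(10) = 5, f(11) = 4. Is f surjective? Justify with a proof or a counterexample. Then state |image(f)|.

9

Every element of the codomain has a preimage: 1 = f(1), 2 = f(5), 3 = f(3), 4 = f(7), 5 = f(6), 6 = f(2), 7 = f(9), 8 = f(4), 9 = f(8).
So f is surjective.
The image of f is {1, 2, 3, 4, 5, 6, 7, 8, 9}, which has 9 elements.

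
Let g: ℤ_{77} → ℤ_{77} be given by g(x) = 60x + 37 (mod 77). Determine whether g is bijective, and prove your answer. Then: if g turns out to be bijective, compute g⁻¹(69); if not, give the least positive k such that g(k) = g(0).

Suppose g(s) = g(t) in ℤ_{77}. Then 60s + 37 ≡ 60t + 37 (mod 77), therefore 60(s − t) ≡ 0 (mod 77).
Since gcd(60, 77) = 1, 60 is invertible modulo 77, so s − t ≡ 0 (mod 77), i.e. s = t.
We now compute 60⁻¹ mod 77 explicitly. Euclid's algorithm: 77 = 1·60 + 17, 60 = 3·17 + 9, 17 = 1·9 + 8, 9 = 1·8 + 1; back-substituting gives 1 = 9·60 − 7·77, so 60⁻¹ ≡ 9 (mod 77).
Then y ↦ 9(y − 37) is a two-sided inverse to g, so every y ∈ ℤ_{77} has a preimage.
Hence g is bijective.
Since g is bijective, we compute g⁻¹(69): solve 60x + 37 ≡ 69 (mod 77), i.e. 60x ≡ 32 (mod 77).
Multiplying by 60⁻¹ = 9 gives x ≡ 9·32 = 288 = 3·77 + 57 ≡ 57 (mod 77).
Check: g(57) = 60·57 + 37 = 3457 = 44·77 + 69 ≡ 69 (mod 77).

57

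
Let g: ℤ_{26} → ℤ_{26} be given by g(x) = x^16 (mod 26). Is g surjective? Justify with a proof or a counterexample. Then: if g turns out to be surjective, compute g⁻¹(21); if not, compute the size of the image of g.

g(1) = 1^16 = 1.
g(5): Repeated squaring mod 26: 5^1 ≡ 5, 5^2 ≡ 5² = 25, 5^4 ≡ 25² = 625 ≡ 1, 5^8 ≡ 1² = 1, 5^16 ≡ 1² = 1. So 5^16 ≡ 1 (mod 26).
So g(1) = g(5) = 1 while 1 ≠ 5, hence g is not injective.
A non-injective map from the 26-element set ℤ_{26} to itself takes at most 25 distinct values, so it cannot be surjective. So g is not surjective.
Since g is not surjective, we determine |image(g)|. Computing x^16 mod 26 for each x (by repeated squaring, reducing mod 26 at every step), the values g(0), g(1), …, g(25) are: 0, 1, 16, 3, 22, 1, 22, 9, 14, 9, 16, 3, 14, 13, 14, 3, 16, 9, 14, 9, 22, 1, 22, 3, 16, 1.
The distinct values are {0, 1, 3, 9, 13, 14, 16, 22}; there are 8 of them.

8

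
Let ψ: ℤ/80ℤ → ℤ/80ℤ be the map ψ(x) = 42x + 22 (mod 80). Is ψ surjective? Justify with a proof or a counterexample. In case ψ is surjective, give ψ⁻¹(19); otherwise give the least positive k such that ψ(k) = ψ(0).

Since gcd(42, 80) = 2, we have 42x ≡ 0 (mod 2) for all x, so ψ(x) ≡ 0 (mod 2).
But 1 ≢ 0 (mod 2), so 1 ∈ ℤ/80ℤ has no preimage. Hence ψ is not surjective.
Since ψ is not surjective, we find the least positive k with ψ(k) = ψ(0): this means 42k ≡ 0 (mod 80), i.e. 80 ∣ 42k. Since gcd(42, 80) = 2, dividing through by 2 this holds exactly when 40 ∣ 21k, and as gcd(21, 40) = 1, exactly when 40 ∣ k.
The smallest positive such k is 40.

40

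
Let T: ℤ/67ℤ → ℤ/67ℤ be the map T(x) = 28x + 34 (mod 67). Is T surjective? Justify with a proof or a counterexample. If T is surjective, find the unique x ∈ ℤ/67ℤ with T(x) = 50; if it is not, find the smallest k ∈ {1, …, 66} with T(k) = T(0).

58

Recall: T is surjective if every y in the codomain equals T(x) for some x in the domain.
Since gcd(28, 67) = 1, 28 is invertible modulo 67. Euclid's algorithm: 67 = 2·28 + 11, 28 = 2·11 + 6, 11 = 1·6 + 5, 6 = 1·5 + 1; back-substituting gives 1 = 12·28 − 5·67, so 28⁻¹ ≡ 12 (mod 67).
Then y ↦ 12(y − 34) is a two-sided inverse to T, so every y ∈ ℤ/67ℤ has a preimage.
So T is surjective.
Since T is surjective, we find T⁻¹(50): we need 28x ≡ 50 − 34 ≡ 16 (mod 67). Using 28⁻¹ = 12: x ≡ 12·16 = 192 = 2·67 + 58, so x = 58.
Check: T(58) = 28·58 + 34 = 1658 = 24·67 + 50 ≡ 50 (mod 67).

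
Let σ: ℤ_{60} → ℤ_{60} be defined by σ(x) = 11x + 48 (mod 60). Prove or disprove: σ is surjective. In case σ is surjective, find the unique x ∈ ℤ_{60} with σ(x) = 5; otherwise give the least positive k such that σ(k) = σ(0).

Since gcd(11, 60) = 1, 11 is invertible modulo 60. Euclid's algorithm: 60 = 5·11 + 5, 11 = 2·5 + 1; back-substituting gives 1 = 11·11 − 2·60, so 11⁻¹ ≡ 11 (mod 60).
Then y ↦ 11(y − 48) is a two-sided inverse to σ, so every y ∈ ℤ_{60} has a preimage.
Thus σ is surjective.
Since σ is surjective, we find σ⁻¹(5): we need 11x ≡ 5 − 48 ≡ 17 (mod 60). Using 11⁻¹ = 11: x ≡ 11·17 = 187 = 3·60 + 7, so x = 7.
Check: σ(7) = 11·7 + 48 = 125 = 2·60 + 5 ≡ 5 (mod 60).

7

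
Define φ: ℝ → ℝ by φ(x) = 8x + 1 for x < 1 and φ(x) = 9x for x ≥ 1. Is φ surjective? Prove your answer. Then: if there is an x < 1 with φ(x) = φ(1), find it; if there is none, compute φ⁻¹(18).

2

Both pieces are strictly increasing (slopes 8 and 9), so each is injective on its own interval.
The left piece maps (−∞, 1) onto (−∞, 9); the right piece maps [1, ∞) onto [9, ∞).
These images together cover ℝ, so φ is surjective.
Because the two images are disjoint, no x < 1 has φ(x) = φ(1), so we compute φ⁻¹(18): 18 lies in [9, ∞), so solve 9x = 18: x = (18 − 0)/9 = 2.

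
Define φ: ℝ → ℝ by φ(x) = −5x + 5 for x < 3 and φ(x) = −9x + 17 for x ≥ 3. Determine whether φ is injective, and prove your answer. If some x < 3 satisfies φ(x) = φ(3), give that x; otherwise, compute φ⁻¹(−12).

Both pieces are strictly decreasing (slopes −5 and −9), so each is injective on its own interval.
The left piece maps (−∞, 3) onto (−10, ∞); the right piece maps [3, ∞) onto (−∞, −10].
These images are disjoint, so no value is attained by both pieces. So φ is injective.
Because the two images are disjoint, no x < 3 has φ(x) = φ(3), so we compute φ⁻¹(−12): −12 lies in (−∞, −10], so solve −9x + 17 = −12: x = (−12 − 17)/(−9) = 29/9.

29/9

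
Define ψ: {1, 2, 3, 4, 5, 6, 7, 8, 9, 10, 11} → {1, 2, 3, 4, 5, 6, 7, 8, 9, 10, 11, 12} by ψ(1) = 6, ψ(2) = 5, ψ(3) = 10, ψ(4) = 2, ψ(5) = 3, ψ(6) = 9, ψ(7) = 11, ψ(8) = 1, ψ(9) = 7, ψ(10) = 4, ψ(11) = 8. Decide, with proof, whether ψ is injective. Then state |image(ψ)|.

11

The values ψ(1), …, ψ(11) are 6, 5, 10, 2, 3, 9, 11, 1, 7, 4, 8 — all distinct.
So ψ(x_1) = ψ(x_2) only when x_1 = x_2, and ψ is injective.
The image of ψ is {1, 2, 3, 4, 5, 6, 7, 8, 9, 10, 11}, which has 11 elements.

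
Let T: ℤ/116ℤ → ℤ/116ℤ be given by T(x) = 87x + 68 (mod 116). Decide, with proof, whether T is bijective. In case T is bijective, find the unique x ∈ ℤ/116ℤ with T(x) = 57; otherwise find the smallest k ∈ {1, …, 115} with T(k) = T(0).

We have gcd(87, 116) = 29 > 1. Taking s = 0 and t = 4: T(0) = 68 and T(4) = 87·4 + 68 = 416 ≡ 68 (mod 116).
So T(0) = T(4) while 0 ≠ 4, so T is not injective, hence not bijective.
Since T is not bijective, we find the least positive k with T(k) = T(0): this means 87k ≡ 0 (mod 116), i.e. 116 ∣ 87k. Since gcd(87, 116) = 29, dividing through by 29 this holds exactly when 4 ∣ 3k, and as gcd(3, 4) = 1, exactly when 4 ∣ k.
The smallest positive such k is 4.

4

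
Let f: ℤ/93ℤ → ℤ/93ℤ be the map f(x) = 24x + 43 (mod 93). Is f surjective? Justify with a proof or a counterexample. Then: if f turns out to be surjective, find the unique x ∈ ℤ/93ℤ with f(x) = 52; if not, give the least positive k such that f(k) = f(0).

31

Recall that surjectivity means every element of the codomain has a preimage under f.
Since gcd(24, 93) = 3, we have 24x ≡ 0 (mod 3) for all x, so f(x) ≡ 1 (mod 3).
But 0 ≢ 1 (mod 3), so 0 ∈ ℤ/93ℤ has no preimage. So f is not surjective.
Since f is not surjective, we find the least positive k with f(k) = f(0): this means 24k ≡ 0 (mod 93), i.e. 93 ∣ 24k. Since gcd(24, 93) = 3, dividing through by 3 this holds exactly when 31 ∣ 8k, and as gcd(8, 31) = 1, exactly when 31 ∣ k.
The smallest positive such k is 31.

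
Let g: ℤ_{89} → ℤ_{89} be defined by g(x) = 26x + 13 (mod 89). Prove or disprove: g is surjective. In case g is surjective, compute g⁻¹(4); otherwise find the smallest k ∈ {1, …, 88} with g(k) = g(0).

Since gcd(26, 89) = 1, 26 is invertible modulo 89. Euclid's algorithm: 89 = 3·26 + 11, 26 = 2·11 + 4, 11 = 2·4 + 3, 4 = 1·3 + 1; back-substituting gives 1 = 24·26 − 7·89, so 26⁻¹ ≡ 24 (mod 89).
For any y ∈ ℤ_{89}, x = 24(y − 13) mod 89 satisfies g(x) = 26·24(y − 13) + 13 ≡ y (since 26·24 ≡ 1 mod 89). So every y has a preimage.
Hence g is surjective.
Since g is surjective, we find g⁻¹(4): we need 26x ≡ 4 − 13 ≡ 80 (mod 89). Using 26⁻¹ = 24: x ≡ 24·80 = 1920 = 21·89 + 51, so x = 51.
Check: g(51) = 26·51 + 13 = 1339 = 15·89 + 4 ≡ 4 (mod 89).

51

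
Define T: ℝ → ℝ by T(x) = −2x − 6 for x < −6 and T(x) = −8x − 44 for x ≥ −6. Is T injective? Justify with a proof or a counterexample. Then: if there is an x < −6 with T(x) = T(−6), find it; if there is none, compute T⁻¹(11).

Both pieces are strictly decreasing (slopes −2 and −8), so each is injective on its own interval.
The left piece maps (−∞, −6) onto (6, ∞); the right piece maps [−6, ∞) onto (−∞, 4].
These images are disjoint, so no value is attained by both pieces. Hence T is injective.
Because the two images are disjoint, no x < −6 has T(x) = T(−6), so we compute T⁻¹(11): 11 lies in (6, ∞), so solve −2x − 6 = 11: x = (11 + 6)/(−2) = −17/2.

-17/2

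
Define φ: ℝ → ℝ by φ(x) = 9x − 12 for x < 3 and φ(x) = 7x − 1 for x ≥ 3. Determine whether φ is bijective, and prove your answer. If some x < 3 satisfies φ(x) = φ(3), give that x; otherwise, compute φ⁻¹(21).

Both pieces are strictly increasing (slopes 9 and 7), so each is injective on its own interval.
The left piece maps (−∞, 3) onto (−∞, 15); the right piece maps [3, ∞) onto [20, ∞).
The images leave a gap (15 has no preimage), so φ is not surjective, hence not bijective.
Because the two images are disjoint, no x < 3 has φ(x) = φ(3), so we compute φ⁻¹(21): 21 lies in [20, ∞), so solve 7x − 1 = 21: x = (21 + 1)/7 = 22/7.

22/7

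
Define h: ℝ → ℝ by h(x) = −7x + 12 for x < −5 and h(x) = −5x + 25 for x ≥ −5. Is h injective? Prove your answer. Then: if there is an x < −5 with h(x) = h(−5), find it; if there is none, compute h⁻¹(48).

-38/7

Both pieces are strictly decreasing (slopes −7 and −5), so each is injective on its own interval.
The left piece maps (−∞, −5) onto (47, ∞); the right piece maps [−5, ∞) onto (−∞, 50].
These images overlap. In particular h(−5) = 50 (right piece), and solving −7x + 12 = 50 on the left piece gives x = −38/7 < −5.
So h(−38/7) = h(−5) with −38/7 ≠ −5, and h is not injective. This x = −38/7 is the requested value below −5.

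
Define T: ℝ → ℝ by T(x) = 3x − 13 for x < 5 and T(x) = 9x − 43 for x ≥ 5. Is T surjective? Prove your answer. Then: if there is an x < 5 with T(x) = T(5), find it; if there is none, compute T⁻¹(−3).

Both pieces are strictly increasing (slopes 3 and 9), so each is injective on its own interval.
The left piece maps (−∞, 5) onto (−∞, 2); the right piece maps [5, ∞) onto [2, ∞).
These images together cover ℝ, so T is surjective.
Because the two images are disjoint, no x < 5 has T(x) = T(5), so we compute T⁻¹(−3): −3 lies in (−∞, 2), so solve 3x − 13 = −3: x = (−3 + 13)/3 = 10/3.

10/3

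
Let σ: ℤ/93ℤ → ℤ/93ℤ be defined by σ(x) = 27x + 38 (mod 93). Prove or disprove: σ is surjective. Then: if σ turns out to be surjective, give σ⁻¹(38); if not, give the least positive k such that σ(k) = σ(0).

Recall: σ is surjective if every y in the codomain equals σ(x) for some x in the domain.
Since gcd(27, 93) = 3, we have 27x ≡ 0 (mod 3) for all x, so σ(x) ≡ 2 (mod 3).
But 0 ≢ 2 (mod 3), so 0 ∈ ℤ/93ℤ has no preimage. Hence σ is not surjective.
Since σ is not surjective, we find the least positive k with σ(k) = σ(0): this means 27k ≡ 0 (mod 93), i.e. 93 ∣ 27k. Since gcd(27, 93) = 3, dividing through by 3 this holds exactly when 31 ∣ 9k, and as gcd(9, 31) = 1, exactly when 31 ∣ k.
The smallest positive such k is 31.

31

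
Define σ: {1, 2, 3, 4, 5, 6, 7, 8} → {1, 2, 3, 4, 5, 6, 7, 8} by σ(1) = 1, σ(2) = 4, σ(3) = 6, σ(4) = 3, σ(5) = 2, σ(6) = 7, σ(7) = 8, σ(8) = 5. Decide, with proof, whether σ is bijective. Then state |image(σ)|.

8

The values 1, 4, 6, 3, 2, 7, 8, 5 are a permutation of {1, 2, 3, 4, 5, 6, 7, 8}: each element appears exactly once.
So σ is injective and surjective, hence bijective.
The image of σ is {1, 2, 3, 4, 5, 6, 7, 8}, which has 8 elements.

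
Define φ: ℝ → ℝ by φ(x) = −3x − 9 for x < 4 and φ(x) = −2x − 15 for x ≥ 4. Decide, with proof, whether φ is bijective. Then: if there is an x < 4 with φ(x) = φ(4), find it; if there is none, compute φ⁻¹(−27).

Both pieces are strictly decreasing (slopes −3 and −2), so each is injective on its own interval.
The left piece maps (−∞, 4) onto (−21, ∞); the right piece maps [4, ∞) onto (−∞, −23].
The images leave a gap (−21 has no preimage), so φ is not surjective, hence not bijective.
Because the two images are disjoint, no x < 4 has φ(x) = φ(4), so we compute φ⁻¹(−27): −27 lies in (−∞, −23], so solve −2x − 15 = −27: x = (−27 + 15)/(−2) = 6.

6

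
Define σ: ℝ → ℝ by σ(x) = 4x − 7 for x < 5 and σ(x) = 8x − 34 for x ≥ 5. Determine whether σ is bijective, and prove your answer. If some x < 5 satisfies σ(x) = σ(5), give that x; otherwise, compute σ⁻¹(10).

13/4

Both pieces are strictly increasing (slopes 4 and 8), so each is injective on its own interval.
The left piece maps (−∞, 5) onto (−∞, 13); the right piece maps [5, ∞) onto [6, ∞).
These images overlap. In particular σ(5) = 6 (right piece), and solving 4x − 7 = 6 on the left piece gives x = 13/4 < 5.
So σ(13/4) = σ(5) with 13/4 ≠ 5, and σ is not injective, hence not bijective. This x = 13/4 is the requested value below 5.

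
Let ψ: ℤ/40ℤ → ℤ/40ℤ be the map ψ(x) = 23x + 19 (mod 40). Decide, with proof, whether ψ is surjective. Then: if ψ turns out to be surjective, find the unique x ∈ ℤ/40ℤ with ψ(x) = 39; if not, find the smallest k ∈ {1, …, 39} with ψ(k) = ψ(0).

20

Recall that ψ is surjective if every y in the codomain equals ψ(x) for some x in the domain.
Since gcd(23, 40) = 1, 23 is invertible modulo 40. Euclid's algorithm: 40 = 1·23 + 17, 23 = 1·17 + 6, 17 = 2·6 + 5, 6 = 1·5 + 1; back-substituting gives 1 = 7·23 − 4·40, so 23⁻¹ ≡ 7 (mod 40).
Then y ↦ 7(y − 19) is a two-sided inverse to ψ, so every y ∈ ℤ/40ℤ has a preimage.
Thus ψ is surjective.
Since ψ is surjective, we find ψ⁻¹(39): we need 23x ≡ 39 − 19 ≡ 20 (mod 40). Using 23⁻¹ = 7: x ≡ 7·20 = 140 = 3·40 + 20, so x = 20.
Check: ψ(20) = 23·20 + 19 = 479 = 11·40 + 39 ≡ 39 (mod 40).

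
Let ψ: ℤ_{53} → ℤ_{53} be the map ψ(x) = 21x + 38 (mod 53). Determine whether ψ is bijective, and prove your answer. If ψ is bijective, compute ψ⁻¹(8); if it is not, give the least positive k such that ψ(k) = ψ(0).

44

If ψ(a) = ψ(b), then 21a ≡ 21b (mod 53). Because gcd(21, 53) = 1, we may cancel 21 to get a ≡ b (mod 53).
We now compute 21⁻¹ mod 53 explicitly. Euclid's algorithm: 53 = 2·21 + 11, 21 = 1·11 + 10, 11 = 1·10 + 1; back-substituting gives 1 = 48·21 − 19·53, so 21⁻¹ ≡ 48 (mod 53).
Then y ↦ 48(y − 38) is a two-sided inverse to ψ, so every y ∈ ℤ_{53} has a preimage.
Hence ψ is bijective.
Since ψ is bijective, we compute ψ⁻¹(8): solve 21x + 38 ≡ 8 (mod 53), i.e. 21x ≡ 23 (mod 53).
Multiplying by 21⁻¹ = 48 gives x ≡ 48·23 = 1104 = 20·53 + 44 ≡ 44 (mod 53).
Check: ψ(44) = 21·44 + 38 = 962 = 18·53 + 8 ≡ 8 (mod 53).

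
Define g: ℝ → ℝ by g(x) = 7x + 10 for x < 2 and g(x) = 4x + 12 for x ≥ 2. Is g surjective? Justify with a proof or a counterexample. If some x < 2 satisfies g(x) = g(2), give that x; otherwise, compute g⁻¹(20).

Both pieces are strictly increasing (slopes 7 and 4), so each is injective on its own interval.
The left piece maps (−∞, 2) onto (−∞, 24); the right piece maps [2, ∞) onto [20, ∞).
The union (−∞, 24) ∪ [20, ∞) covers ℝ, so g is surjective.
For the follow-up: the images overlap, so an x < 2 with g(x) = g(2) exists. g(2) = 20; solving 7x + 10 = 20 for x < 2 gives x = (20 − 10)/7 = 10/7.

10/7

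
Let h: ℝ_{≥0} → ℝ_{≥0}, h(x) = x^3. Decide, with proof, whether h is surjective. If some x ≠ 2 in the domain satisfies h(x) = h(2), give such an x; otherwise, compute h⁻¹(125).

5

For any y ∈ ℝ_{≥0}, x = y^{1/3} ∈ ℝ_{≥0} gives h(x) = y, so h is surjective.
Since x ↦ x^3 is strictly increasing on ℝ_{≥0}, it is injective there, so no x ≠ 2 in the domain has h(x) = h(2). We therefore compute h⁻¹(125) = 125^{1/3} = 5 (indeed 5^3 = 125).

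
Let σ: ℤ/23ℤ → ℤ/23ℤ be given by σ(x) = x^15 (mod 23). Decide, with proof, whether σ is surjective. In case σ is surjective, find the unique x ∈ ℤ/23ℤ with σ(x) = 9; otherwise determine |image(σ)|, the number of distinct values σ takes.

Since 23 is prime, the nonzero elements of ℤ/23ℤ form a cyclic group of order 22.
As gcd(15, 22) = 1, raising to the 15th power is a bijection on this group: if u^15 ≡ v^15 then (uv^{−1})^15 = 1, and the only element of order dividing gcd(15, 22) = 1 is 1, so u = v.
With σ(0) = 0 this makes σ injective on all of ℤ/23ℤ, hence bijective (finite equal-size domain and codomain). In particular σ is surjective.
Since σ is surjective, we find the preimage of 9. The inverse of x ↦ x^15 on (ℤ/23ℤ)^× is x ↦ x^3, because 15·3 = 45 = 2·22 + 1 ≡ 1 (mod 22) and x^{22} = 1 for x ≠ 0 (Fermat). So σ⁻¹(9) = 9^3 mod 23.
Repeated squaring mod 23: 9^1 ≡ 9, 9^2 ≡ 9² = 81 ≡ 12. Since 3 = 2 + 1, 9^3 ≡ 12·9: 12·9 = 108 ≡ 16. So 9^3 ≡ 16 (mod 23).
Hence σ⁻¹(9) = 16.

16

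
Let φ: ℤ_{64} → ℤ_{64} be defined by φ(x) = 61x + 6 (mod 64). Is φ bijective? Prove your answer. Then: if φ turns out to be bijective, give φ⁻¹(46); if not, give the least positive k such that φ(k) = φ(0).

8

If φ(x_1) = φ(x_2), then 61x_1 ≡ 61x_2 (mod 64). Because gcd(61, 64) = 1, we may cancel 61 to get x_1 ≡ x_2 (mod 64).
We now compute 61⁻¹ mod 64 explicitly. Euclid's algorithm: 64 = 1·61 + 3, 61 = 20·3 + 1; back-substituting gives 1 = 21·61 − 20·64, so 61⁻¹ ≡ 21 (mod 64).
Then y ↦ 21(y − 6) is a two-sided inverse to φ, so every y ∈ ℤ_{64} has a preimage.
Thus φ is bijective.
Since φ is bijective, we find φ⁻¹(46): we need 61x ≡ 46 − 6 ≡ 40 (mod 64). Using 61⁻¹ = 21: x ≡ 21·40 = 840 = 13·64 + 8, so x = 8.
Check: φ(8) = 61·8 + 6 = 494 = 7·64 + 46 ≡ 46 (mod 64).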